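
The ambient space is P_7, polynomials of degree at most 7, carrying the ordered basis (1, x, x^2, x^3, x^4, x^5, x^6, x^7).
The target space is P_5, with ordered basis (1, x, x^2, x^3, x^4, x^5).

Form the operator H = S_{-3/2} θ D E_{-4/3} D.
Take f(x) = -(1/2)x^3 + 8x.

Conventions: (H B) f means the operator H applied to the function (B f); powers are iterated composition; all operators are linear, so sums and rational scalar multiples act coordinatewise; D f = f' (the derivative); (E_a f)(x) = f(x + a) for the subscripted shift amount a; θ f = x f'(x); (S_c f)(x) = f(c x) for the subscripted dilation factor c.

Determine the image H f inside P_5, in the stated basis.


g(x) = (9/2)x

D f = -(3/2)x^2 + 8
E_{-4/3} D f = -(3/2)x^2 + 4x + 16/3
D (E_{-4/3} D) f = -3x + 4
θ D (E_{-4/3} D) f = -3x
S_{-3/2} θ D (E_{-4/3} D) f = (9/2)x


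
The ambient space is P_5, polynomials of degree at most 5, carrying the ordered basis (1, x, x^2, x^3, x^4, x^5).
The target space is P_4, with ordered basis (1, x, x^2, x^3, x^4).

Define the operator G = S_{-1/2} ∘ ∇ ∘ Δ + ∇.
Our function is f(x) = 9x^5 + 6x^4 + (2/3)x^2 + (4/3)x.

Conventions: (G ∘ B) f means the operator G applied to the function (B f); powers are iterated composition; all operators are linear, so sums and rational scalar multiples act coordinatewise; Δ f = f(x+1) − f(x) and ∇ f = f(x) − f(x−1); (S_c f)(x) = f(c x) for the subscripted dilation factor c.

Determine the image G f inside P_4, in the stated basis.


the image equals g(x) = 45x^4 - (177/2)x^3 + 72x^2 - (194/3)x + 17

Δ f = 45x^4 + 114x^3 + 126x^2 + (211/3)x + 17
∇ Δ f = 180x^3 + 72x^2 + 90x + 40/3
S_{-1/2} ∇ Δ f = -(45/2)x^3 + 18x^2 - 45x + 40/3
∇ f = 45x^4 - 66x^3 + 54x^2 - (59/3)x + 11/3
(S_{-1/2} ∘ ∇ ∘ Δ + ∇) f = 45x^4 - (177/2)x^3 + 72x^2 - (194/3)x + 17


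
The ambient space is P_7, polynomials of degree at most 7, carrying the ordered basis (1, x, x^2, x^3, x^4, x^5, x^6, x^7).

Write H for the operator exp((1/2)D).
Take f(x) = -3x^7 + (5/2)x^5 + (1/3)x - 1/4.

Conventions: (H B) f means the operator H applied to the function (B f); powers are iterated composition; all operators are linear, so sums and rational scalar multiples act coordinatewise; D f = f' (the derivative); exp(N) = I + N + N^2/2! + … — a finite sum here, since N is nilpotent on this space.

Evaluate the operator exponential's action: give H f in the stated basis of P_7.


g(x) = -3x^7 - (21/2)x^6 - (53/4)x^5 - (55/8)x^4 - (5/16)x^3 + (37/32)x^2 + (151/192)x - 11/384

order-1 term: -(21/2)x^6 + (25/4)x^4 + 1/6
order-2 term: -(63/4)x^5 + (25/4)x^3
order-3 term: -(105/8)x^4 + (25/8)x^2
order-4 term: -(105/16)x^3 + (25/32)x
order-5 term: -(63/32)x^2 + 5/64
order-6 term: -(21/64)x
order-7 term: -3/128
the series for exp((1/2)D) f terminates at order 7
exp((1/2)D) f = -3x^7 - (21/2)x^6 - (53/4)x^5 - (55/8)x^4 - (5/16)x^3 + (37/32)x^2 + (151/192)x - 11/384


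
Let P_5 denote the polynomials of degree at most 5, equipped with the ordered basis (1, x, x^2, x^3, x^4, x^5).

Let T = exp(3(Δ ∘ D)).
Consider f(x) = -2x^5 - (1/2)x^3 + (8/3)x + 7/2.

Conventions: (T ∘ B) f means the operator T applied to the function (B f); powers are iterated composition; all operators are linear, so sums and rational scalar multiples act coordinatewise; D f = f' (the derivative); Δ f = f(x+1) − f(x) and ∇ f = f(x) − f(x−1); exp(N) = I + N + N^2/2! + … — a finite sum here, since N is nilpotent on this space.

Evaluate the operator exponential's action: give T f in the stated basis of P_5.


order-1 term: -120x^3 - 180x^2 - 129x - 69/2
order-2 term: -1080x - 1080
the series for exp(3(Δ ∘ D)) f terminates at order 2
exp(3(Δ ∘ D)) f = -2x^5 - (241/2)x^3 - 180x^2 - (3619/3)x - 1111

the result is g(x) = -2x^5 - (241/2)x^3 - 180x^2 - (3619/3)x - 1111


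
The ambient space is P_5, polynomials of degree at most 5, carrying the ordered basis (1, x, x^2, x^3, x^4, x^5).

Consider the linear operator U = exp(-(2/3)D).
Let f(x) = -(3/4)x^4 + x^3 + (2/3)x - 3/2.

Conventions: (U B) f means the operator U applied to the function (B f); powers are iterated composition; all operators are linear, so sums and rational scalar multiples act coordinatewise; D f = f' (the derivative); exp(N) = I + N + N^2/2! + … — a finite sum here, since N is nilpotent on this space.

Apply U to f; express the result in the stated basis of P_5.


g(x) = -(3/4)x^4 + 3x^3 - 4x^2 + (26/9)x - 43/18

order-1 term: 2x^3 - 2x^2 - 4/9
order-2 term: -2x^2 + (4/3)x
order-3 term: (8/9)x - 8/27
order-4 term: -4/27
the series for exp(-(2/3)D) f terminates at order 4
exp(-(2/3)D) f = -(3/4)x^4 + 3x^3 - 4x^2 + (26/9)x - 43/18


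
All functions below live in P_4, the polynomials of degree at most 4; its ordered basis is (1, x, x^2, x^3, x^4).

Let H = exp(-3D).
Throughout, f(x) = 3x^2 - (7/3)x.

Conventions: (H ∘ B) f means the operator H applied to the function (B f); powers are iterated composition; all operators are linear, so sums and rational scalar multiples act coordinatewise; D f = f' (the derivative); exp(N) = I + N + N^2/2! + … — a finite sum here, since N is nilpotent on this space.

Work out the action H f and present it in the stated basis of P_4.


the image equals g(x) = 3x^2 - (61/3)x + 34

order-1 term: -18x + 7
order-2 term: 27
the series for exp(-3D) f terminates at order 2
exp(-3D) f = 3x^2 - (61/3)x + 34


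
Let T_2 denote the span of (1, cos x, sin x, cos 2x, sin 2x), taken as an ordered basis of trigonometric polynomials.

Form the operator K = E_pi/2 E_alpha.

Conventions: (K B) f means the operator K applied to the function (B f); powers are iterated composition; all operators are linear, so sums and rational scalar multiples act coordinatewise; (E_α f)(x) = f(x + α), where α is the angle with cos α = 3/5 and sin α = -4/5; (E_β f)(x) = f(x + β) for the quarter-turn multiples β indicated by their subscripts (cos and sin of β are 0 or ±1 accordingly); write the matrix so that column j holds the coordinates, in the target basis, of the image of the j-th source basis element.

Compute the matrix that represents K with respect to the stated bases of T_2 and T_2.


image of 1: 1
image of cos x: (4/5)cos x - (3/5)sin x
image of sin x: (3/5)cos x + (4/5)sin x
image of cos 2x: (7/25)cos 2x - (24/25)sin 2x
image of sin 2x: (24/25)cos 2x + (7/25)sin 2x
each image's coordinates form column j of the matrix

the matrix is [[1, 0, 0, 0, 0]; [0, 4/5, 3/5, 0, 0]; [0, -3/5, 4/5, 0, 0]; [0, 0, 0, 7/25, 24/25]; [0, 0, 0, -24/25, 7/25]] (rows listed top to bottom)


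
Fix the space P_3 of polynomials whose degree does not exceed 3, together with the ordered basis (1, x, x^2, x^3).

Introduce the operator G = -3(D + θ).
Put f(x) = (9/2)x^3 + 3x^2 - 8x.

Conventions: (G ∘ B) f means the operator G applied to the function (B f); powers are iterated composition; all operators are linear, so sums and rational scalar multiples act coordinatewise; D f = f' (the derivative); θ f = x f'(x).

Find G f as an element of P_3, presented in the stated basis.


the image equals g(x) = -(81/2)x^3 - (117/2)x^2 + 6x + 24

D f = (27/2)x^2 + 6x - 8
θ f = (27/2)x^3 + 6x^2 - 8x
(D + θ) f = (27/2)x^3 + (39/2)x^2 - 2x - 8
(-3(D + θ)) f = -(81/2)x^3 - (117/2)x^2 + 6x + 24


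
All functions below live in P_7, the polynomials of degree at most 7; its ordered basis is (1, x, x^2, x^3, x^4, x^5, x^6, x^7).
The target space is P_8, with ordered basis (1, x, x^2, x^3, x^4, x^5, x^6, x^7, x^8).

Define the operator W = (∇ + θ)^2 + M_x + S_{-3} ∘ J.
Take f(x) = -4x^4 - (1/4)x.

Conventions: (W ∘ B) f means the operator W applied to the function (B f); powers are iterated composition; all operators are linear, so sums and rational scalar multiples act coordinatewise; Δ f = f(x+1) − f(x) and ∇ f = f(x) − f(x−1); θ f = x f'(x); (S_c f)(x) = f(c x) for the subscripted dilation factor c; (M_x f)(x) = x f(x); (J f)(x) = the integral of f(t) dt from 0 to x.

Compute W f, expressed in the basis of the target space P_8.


the result is g(x) = (952/5)x^5 - 64x^4 - 112x^3 + (757/8)x^2 + (63/4)x - 161/4

∇ f = -16x^3 + 24x^2 - 16x + 15/4
θ f = -16x^4 - (1/4)x
(∇ + θ) f = -16x^4 - 16x^3 + 24x^2 - (65/4)x + 15/4
∇ (∇ + θ) f = -64x^3 + 48x^2 + 32x - 161/4
θ (∇ + θ) f = -64x^4 - 48x^3 + 48x^2 - (65/4)x
(∇ + θ) (∇ + θ) f = -64x^4 - 112x^3 + 96x^2 + (63/4)x - 161/4
M_x f = -4x^5 - (1/4)x^2
J f = -(4/5)x^5 - (1/8)x^2
S_{-3} J f = (972/5)x^5 - (9/8)x^2
((∇ + θ)^2 + M_x + S_{-3} ∘ J) f = (952/5)x^5 - 64x^4 - 112x^3 + (757/8)x^2 + (63/4)x - 161/4


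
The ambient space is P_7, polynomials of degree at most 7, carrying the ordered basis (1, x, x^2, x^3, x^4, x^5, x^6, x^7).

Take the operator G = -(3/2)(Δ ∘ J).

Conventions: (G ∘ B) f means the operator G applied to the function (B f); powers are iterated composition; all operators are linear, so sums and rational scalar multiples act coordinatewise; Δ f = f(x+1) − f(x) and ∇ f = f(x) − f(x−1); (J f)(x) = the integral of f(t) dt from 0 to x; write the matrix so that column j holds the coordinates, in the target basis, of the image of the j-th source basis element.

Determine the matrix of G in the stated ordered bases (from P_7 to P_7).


the matrix is [[-3/2, -3/4, -1/2, -3/8, -3/10, -1/4, -3/14, -3/16]; [0, -3/2, -3/2, -3/2, -3/2, -3/2, -3/2, -3/2]; [0, 0, -3/2, -9/4, -3, -15/4, -9/2, -21/4]; [0, 0, 0, -3/2, -3, -5, -15/2, -21/2]; [0, 0, 0, 0, -3/2, -15/4, -15/2, -105/8]; [0, 0, 0, 0, 0, -3/2, -9/2, -21/2]; [0, 0, 0, 0, 0, 0, -3/2, -21/4]; [0, 0, 0, 0, 0, 0, 0, -3/2]] (rows listed top to bottom)

image of 1: -3/2
image of x: -(3/2)x - 3/4
image of x^2: -(3/2)x^2 - (3/2)x - 1/2
image of x^3: -(3/2)x^3 - (9/4)x^2 - (3/2)x - 3/8
image of x^4: -(3/2)x^4 - 3x^3 - 3x^2 - (3/2)x - 3/10
image of x^5: -(3/2)x^5 - (15/4)x^4 - 5x^3 - (15/4)x^2 - (3/2)x - 1/4
image of x^6: -(3/2)x^6 - (9/2)x^5 - (15/2)x^4 - (15/2)x^3 - (9/2)x^2 - (3/2)x - 3/14
image of x^7: -(3/2)x^7 - (21/4)x^6 - (21/2)x^5 - (105/8)x^4 - (21/2)x^3 - (21/4)x^2 - (3/2)x - 3/16
each image's coordinates form column j of the matrix


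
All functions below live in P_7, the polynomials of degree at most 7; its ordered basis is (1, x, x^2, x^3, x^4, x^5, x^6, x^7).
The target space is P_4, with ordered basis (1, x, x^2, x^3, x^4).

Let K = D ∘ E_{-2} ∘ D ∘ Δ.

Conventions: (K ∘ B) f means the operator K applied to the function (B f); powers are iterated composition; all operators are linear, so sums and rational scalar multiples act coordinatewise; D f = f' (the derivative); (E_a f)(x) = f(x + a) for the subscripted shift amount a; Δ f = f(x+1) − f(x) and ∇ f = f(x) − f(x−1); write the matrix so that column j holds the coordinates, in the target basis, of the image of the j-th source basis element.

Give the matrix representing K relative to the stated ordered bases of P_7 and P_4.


image of 1: 0
image of x: 0
image of x^2: 0
image of x^3: 6
image of x^4: 24x - 36
image of x^5: 60x^2 - 180x + 140
image of x^6: 120x^3 - 540x^2 + 840x - 450
image of x^7: 210x^4 - 1260x^3 + 2940x^2 - 3150x + 1302
each image's coordinates form column j of the matrix

the matrix is [[0, 0, 0, 6, -36, 140, -450, 1302]; [0, 0, 0, 0, 24, -180, 840, -3150]; [0, 0, 0, 0, 0, 60, -540, 2940]; [0, 0, 0, 0, 0, 0, 120, -1260]; [0, 0, 0, 0, 0, 0, 0, 210]] (rows listed top to bottom)


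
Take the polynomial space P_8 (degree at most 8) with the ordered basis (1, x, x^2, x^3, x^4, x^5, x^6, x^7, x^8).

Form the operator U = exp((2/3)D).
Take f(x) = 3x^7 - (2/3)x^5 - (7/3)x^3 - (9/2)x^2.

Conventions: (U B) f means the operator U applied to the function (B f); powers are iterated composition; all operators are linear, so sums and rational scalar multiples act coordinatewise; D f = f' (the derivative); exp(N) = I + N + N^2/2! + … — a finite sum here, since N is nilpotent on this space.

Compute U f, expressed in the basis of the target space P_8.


order-1 term: 14x^6 - (20/9)x^4 - (14/3)x^2 - 6x
order-2 term: 28x^5 - (80/27)x^3 - (28/9)x - 2
order-3 term: (280/9)x^4 - (160/81)x^2 - 56/81
order-4 term: (560/27)x^3 - (160/243)x
order-5 term: (224/27)x^2 - 64/729
order-6 term: (448/243)x
order-7 term: 128/729
the series for exp((2/3)D) f terminates at order 7
exp((2/3)D) f = 3x^7 + 14x^6 + (82/3)x^5 + (260/9)x^4 + (139/9)x^3 - (461/162)x^2 - (214/27)x - 1898/729

g(x) = 3x^7 + 14x^6 + (82/3)x^5 + (260/9)x^4 + (139/9)x^3 - (461/162)x^2 - (214/27)x - 1898/729


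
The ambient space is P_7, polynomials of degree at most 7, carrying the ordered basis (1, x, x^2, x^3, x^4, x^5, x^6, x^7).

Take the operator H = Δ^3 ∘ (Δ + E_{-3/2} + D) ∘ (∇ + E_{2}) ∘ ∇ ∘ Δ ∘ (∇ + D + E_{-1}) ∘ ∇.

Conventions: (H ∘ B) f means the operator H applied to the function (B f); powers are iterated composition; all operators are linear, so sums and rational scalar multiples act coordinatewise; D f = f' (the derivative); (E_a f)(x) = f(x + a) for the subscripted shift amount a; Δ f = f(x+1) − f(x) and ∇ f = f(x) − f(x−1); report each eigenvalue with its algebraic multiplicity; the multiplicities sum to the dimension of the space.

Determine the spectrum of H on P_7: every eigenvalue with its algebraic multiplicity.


image of 1: 0
image of x: 0
image of x^2: 0
image of x^3: 0
image of x^4: 0
image of x^5: 0
image of x^6: 720
image of x^7: 5040x + 27720
the matrix is upper triangular; its diagonal is (0, 0, 0, 0, 0, 0, 0, 0)
for a triangular matrix the eigenvalues are the diagonal entries, with algebraic multiplicity their repetition count

λ = 0 (multiplicity 8)


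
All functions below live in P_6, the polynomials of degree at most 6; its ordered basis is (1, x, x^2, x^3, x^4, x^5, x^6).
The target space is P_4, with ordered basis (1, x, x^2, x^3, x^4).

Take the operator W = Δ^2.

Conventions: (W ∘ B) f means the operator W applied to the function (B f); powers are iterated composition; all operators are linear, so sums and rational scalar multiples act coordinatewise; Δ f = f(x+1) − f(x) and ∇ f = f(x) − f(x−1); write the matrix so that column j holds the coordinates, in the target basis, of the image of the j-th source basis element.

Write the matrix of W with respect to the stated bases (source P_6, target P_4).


image of 1: 0
image of x: 0
image of x^2: 2
image of x^3: 6x + 6
image of x^4: 12x^2 + 24x + 14
image of x^5: 20x^3 + 60x^2 + 70x + 30
image of x^6: 30x^4 + 120x^3 + 210x^2 + 180x + 62
each image's coordinates form column j of the matrix

the matrix is [[0, 0, 2, 6, 14, 30, 62]; [0, 0, 0, 6, 24, 70, 180]; [0, 0, 0, 0, 12, 60, 210]; [0, 0, 0, 0, 0, 20, 120]; [0, 0, 0, 0, 0, 0, 30]] (rows listed top to bottom)


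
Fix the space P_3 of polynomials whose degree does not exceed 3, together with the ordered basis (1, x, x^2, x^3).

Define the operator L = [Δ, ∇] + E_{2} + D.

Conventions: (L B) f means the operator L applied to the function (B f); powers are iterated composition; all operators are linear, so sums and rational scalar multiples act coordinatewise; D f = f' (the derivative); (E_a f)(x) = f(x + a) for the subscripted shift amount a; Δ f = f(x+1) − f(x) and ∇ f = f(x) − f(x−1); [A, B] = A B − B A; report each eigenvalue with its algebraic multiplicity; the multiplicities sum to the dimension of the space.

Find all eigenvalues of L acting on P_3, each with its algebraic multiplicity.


λ = 1 (multiplicity 4)

image of 1: 1
image of x: x + 3
image of x^2: x^2 + 6x + 4
image of x^3: x^3 + 9x^2 + 12x + 8
the matrix is upper triangular; its diagonal is (1, 1, 1, 1)
for a triangular matrix the eigenvalues are the diagonal entries, with algebraic multiplicity their repetition count


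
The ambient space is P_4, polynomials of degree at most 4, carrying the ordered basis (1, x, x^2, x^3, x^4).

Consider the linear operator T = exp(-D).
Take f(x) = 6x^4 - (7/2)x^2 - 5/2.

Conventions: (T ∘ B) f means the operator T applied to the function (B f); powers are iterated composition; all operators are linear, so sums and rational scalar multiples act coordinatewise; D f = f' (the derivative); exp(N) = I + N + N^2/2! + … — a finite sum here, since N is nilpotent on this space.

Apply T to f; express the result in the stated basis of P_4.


the result is g(x) = 6x^4 - 24x^3 + (65/2)x^2 - 17x

order-1 term: -24x^3 + 7x
order-2 term: 36x^2 - 7/2
order-3 term: -24x
order-4 term: 6
the series for exp(-D) f terminates at order 4
exp(-D) f = 6x^4 - 24x^3 + (65/2)x^2 - 17x


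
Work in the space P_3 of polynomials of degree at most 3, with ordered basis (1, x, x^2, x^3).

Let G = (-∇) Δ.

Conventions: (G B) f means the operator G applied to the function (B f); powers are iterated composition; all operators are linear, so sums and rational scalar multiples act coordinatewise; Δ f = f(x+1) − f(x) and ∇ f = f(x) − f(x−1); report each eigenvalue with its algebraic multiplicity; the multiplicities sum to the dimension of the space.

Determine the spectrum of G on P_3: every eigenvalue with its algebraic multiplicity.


image of 1: 0
image of x: 0
image of x^2: -2
image of x^3: -6x
the matrix is upper triangular; its diagonal is (0, 0, 0, 0)
for a triangular matrix the eigenvalues are the diagonal entries, with algebraic multiplicity their repetition count

λ = 0 (multiplicity 4)


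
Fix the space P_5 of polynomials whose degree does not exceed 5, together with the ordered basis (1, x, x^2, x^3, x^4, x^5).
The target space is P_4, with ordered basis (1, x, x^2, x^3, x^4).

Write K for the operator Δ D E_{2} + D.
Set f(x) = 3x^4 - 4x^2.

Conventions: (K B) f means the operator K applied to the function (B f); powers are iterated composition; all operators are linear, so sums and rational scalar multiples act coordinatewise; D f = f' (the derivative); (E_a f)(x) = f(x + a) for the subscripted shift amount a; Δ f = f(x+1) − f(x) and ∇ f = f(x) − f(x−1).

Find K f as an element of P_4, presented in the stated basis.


E_{2} f = 3x^4 + 24x^3 + 68x^2 + 80x + 32
D E_{2} f = 12x^3 + 72x^2 + 136x + 80
Δ D E_{2} f = 36x^2 + 180x + 220
D f = 12x^3 - 8x
(Δ D E_{2} + D) f = 12x^3 + 36x^2 + 172x + 220

the image equals g(x) = 12x^3 + 36x^2 + 172x + 220


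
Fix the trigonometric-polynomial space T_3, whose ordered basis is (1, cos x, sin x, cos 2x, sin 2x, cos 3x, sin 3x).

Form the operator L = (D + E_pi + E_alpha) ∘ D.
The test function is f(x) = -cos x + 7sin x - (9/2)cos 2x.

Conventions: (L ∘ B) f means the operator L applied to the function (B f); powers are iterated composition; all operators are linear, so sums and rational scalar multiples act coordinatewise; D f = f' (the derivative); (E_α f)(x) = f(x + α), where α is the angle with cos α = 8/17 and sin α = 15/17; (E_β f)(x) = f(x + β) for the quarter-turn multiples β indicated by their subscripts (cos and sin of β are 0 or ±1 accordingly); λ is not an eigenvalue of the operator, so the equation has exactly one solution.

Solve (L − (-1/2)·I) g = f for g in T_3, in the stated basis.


write g with unknown coordinates in the stated basis and equate coefficients in (L − (-1/2)·I) g = f
solving from the highest basis element down gives g = (346/149)cos x - (622/149)sin x + (26847/31697)cos 2x - (4608/31697)sin 2x
check: L g = -(322/149)cos x + (1354/149)sin x - (156060/31697)cos 2x + (2304/31697)sin 2x
so L g − (-1/2)·g = -cos x + 7sin x - (9/2)cos 2x = f ✓

g(x) = (346/149)cos x - (622/149)sin x + (26847/31697)cos 2x - (4608/31697)sin 2x


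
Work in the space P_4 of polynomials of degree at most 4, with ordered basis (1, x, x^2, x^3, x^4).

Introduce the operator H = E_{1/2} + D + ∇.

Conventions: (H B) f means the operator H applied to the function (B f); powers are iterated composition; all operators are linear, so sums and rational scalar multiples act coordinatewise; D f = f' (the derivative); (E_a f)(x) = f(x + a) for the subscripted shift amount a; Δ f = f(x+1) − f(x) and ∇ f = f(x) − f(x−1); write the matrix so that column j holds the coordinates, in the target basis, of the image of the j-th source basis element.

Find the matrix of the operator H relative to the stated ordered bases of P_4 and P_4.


image of 1: 1
image of x: x + 5/2
image of x^2: x^2 + 5x - 3/4
image of x^3: x^3 + (15/2)x^2 - (9/4)x + 9/8
image of x^4: x^4 + 10x^3 - (9/2)x^2 + (9/2)x - 15/16
each image's coordinates form column j of the matrix

the matrix is [[1, 5/2, -3/4, 9/8, -15/16]; [0, 1, 5, -9/4, 9/2]; [0, 0, 1, 15/2, -9/2]; [0, 0, 0, 1, 10]; [0, 0, 0, 0, 1]] (rows listed top to bottom)


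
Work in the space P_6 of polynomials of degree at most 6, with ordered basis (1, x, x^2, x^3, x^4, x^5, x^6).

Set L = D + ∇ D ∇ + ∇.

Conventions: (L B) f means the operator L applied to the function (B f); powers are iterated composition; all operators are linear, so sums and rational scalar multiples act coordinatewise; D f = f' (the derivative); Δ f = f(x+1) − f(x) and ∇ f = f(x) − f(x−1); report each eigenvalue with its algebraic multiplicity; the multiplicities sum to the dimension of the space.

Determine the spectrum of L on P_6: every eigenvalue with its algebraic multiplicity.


λ = 0 (multiplicity 7)

image of 1: 0
image of x: 2
image of x^2: 4x - 1
image of x^3: 6x^2 - 3x + 7
image of x^4: 8x^3 - 6x^2 + 28x - 25
image of x^5: 10x^4 - 10x^3 + 70x^2 - 125x + 71
image of x^6: 12x^5 - 15x^4 + 140x^3 - 375x^2 + 426x - 181
the matrix is upper triangular; its diagonal is (0, 0, 0, 0, 0, 0, 0)
for a triangular matrix the eigenvalues are the diagonal entries, with algebraic multiplicity their repetition count


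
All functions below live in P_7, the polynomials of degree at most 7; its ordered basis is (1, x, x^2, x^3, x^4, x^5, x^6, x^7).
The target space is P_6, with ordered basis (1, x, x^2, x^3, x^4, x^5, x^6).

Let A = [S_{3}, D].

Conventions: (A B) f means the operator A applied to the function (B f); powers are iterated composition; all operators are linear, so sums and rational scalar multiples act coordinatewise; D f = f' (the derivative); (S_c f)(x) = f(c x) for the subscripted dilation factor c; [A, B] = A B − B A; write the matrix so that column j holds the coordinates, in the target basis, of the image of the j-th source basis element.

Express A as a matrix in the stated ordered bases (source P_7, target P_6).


image of 1: 0
image of x: -2
image of x^2: -12x
image of x^3: -54x^2
image of x^4: -216x^3
image of x^5: -810x^4
image of x^6: -2916x^5
image of x^7: -10206x^6
each image's coordinates form column j of the matrix

the matrix is [[0, -2, 0, 0, 0, 0, 0, 0]; [0, 0, -12, 0, 0, 0, 0, 0]; [0, 0, 0, -54, 0, 0, 0, 0]; [0, 0, 0, 0, -216, 0, 0, 0]; [0, 0, 0, 0, 0, -810, 0, 0]; [0, 0, 0, 0, 0, 0, -2916, 0]; [0, 0, 0, 0, 0, 0, 0, -10206]] (rows listed top to bottom)


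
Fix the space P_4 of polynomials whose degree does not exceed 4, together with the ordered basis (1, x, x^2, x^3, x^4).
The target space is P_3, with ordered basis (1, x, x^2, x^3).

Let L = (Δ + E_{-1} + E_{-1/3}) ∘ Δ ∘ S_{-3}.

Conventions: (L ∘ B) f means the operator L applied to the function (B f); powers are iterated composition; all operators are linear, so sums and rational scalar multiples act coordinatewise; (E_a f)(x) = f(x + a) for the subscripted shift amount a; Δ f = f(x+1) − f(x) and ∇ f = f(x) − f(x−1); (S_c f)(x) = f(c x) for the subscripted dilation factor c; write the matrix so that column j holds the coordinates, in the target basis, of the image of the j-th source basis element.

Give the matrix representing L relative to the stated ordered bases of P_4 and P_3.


image of 1: 0
image of x: -6
image of x^2: 36x + 12
image of x^3: -162x^2 - 108x - 198
image of x^4: 648x^3 + 648x^2 + 2376x + 1068
each image's coordinates form column j of the matrix

the matrix is [[0, -6, 12, -198, 1068]; [0, 0, 36, -108, 2376]; [0, 0, 0, -162, 648]; [0, 0, 0, 0, 648]] (rows listed top to bottom)


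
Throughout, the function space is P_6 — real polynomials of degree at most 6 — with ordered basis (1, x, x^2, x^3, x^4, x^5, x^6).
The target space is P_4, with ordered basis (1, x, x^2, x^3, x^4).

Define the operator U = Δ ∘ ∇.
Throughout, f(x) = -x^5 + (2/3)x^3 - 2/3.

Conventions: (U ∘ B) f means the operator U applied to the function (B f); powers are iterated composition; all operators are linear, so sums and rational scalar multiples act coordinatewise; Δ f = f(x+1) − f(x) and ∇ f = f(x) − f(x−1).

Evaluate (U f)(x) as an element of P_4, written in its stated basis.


∇ f = -5x^4 + 10x^3 - 8x^2 + 3x - 1/3
Δ ∇ f = -20x^3 - 6x

the result is g(x) = -20x^3 - 6x


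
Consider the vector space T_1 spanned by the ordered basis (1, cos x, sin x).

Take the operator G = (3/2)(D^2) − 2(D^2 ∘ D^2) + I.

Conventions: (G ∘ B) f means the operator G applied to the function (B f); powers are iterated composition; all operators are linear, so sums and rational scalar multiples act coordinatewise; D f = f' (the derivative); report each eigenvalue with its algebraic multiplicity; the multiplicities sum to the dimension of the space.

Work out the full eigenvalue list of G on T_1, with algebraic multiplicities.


image of 1: 1
image of cos x: -(5/2)cos x
image of sin x: -(5/2)sin x
the matrix is diagonal; its diagonal is (1, -5/2, -5/2)
for a triangular matrix the eigenvalues are the diagonal entries, with algebraic multiplicity their repetition count

λ = -5/2 (multiplicity 2), λ = 1 (multiplicity 1)


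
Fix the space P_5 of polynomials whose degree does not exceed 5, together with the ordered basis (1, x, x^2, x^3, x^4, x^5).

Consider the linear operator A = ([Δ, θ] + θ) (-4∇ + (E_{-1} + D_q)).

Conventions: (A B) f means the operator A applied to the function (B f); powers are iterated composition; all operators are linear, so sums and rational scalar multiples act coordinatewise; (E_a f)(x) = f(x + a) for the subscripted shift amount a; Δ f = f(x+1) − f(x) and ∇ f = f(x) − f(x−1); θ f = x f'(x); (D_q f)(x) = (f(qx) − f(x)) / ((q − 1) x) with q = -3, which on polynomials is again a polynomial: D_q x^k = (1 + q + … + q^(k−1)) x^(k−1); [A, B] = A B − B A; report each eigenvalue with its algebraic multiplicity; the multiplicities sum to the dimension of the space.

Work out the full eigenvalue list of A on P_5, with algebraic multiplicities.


λ = 0 (multiplicity 1), λ = 1 (multiplicity 1), λ = 2 (multiplicity 1), λ = 3 (multiplicity 1), λ = 4 (multiplicity 1), λ = 5 (multiplicity 1)

image of 1: 0
image of x: x + 1
image of x^2: 2x^2 - 10x - 10
image of x^3: 3x^3 - 13x^2 + 5x + 2
image of x^4: 4x^4 - 116x^3 - 48x^2 - 188x - 76
image of x^5: 5x^5 + 149x^4 + 314x^3 + 512x^2 + 677x + 224
the matrix is upper triangular; its diagonal is (0, 1, 2, 3, 4, 5)
for a triangular matrix the eigenvalues are the diagonal entries, with algebraic multiplicity their repetition count


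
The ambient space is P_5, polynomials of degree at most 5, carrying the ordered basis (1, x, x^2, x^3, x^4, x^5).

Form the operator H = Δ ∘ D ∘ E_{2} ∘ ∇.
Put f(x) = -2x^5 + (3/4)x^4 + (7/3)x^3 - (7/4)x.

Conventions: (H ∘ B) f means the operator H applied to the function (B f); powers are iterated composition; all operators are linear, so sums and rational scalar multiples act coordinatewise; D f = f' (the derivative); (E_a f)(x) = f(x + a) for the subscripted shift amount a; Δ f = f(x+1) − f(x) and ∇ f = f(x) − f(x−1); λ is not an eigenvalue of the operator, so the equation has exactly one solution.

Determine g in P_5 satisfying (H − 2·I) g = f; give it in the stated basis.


the image equals g(x) = x^5 - (3/8)x^4 - (7/6)x^3 + 30x^2 + (931/8)x + 225/2

write g with unknown coordinates in the stated basis and equate coefficients in (H − 2·I) g = f
solving from the highest basis element down gives g = x^5 - (3/8)x^4 - (7/6)x^3 + 30x^2 + (931/8)x + 225/2
check: H g = 60x^2 + 231x + 225
so H g − 2·g = -2x^5 + (3/4)x^4 + (7/3)x^3 - (7/4)x = f ✓


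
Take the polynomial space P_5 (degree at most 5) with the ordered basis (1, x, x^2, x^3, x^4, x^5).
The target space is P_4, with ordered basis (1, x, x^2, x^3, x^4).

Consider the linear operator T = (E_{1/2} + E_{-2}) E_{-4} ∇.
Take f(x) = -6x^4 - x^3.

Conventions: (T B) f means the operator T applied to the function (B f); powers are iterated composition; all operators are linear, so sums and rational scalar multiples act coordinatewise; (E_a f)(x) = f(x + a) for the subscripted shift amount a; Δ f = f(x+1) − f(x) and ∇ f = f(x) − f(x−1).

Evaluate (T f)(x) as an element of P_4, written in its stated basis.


∇ f = -24x^3 + 33x^2 - 21x + 5
E_{-4} ∇ f = -24x^3 + 321x^2 - 1437x + 2153
E_{1/2} E_{-4} ∇ f = -24x^3 + 285x^2 - 1134x + 6047/4
E_{-2} E_{-4} ∇ f = -24x^3 + 465x^2 - 3009x + 6503
(E_{1/2} + E_{-2}) E_{-4} ∇ f = -48x^3 + 750x^2 - 4143x + 32059/4

the image equals g(x) = -48x^3 + 750x^2 - 4143x + 32059/4


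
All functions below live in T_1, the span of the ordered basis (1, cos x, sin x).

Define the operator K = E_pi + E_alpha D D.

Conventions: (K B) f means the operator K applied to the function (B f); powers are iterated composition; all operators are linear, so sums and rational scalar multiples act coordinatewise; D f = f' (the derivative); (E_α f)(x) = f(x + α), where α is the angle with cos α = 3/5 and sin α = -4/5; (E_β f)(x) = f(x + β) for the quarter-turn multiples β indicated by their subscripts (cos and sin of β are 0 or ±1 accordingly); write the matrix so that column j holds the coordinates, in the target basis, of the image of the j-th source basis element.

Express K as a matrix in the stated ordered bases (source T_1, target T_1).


image of 1: 1
image of cos x: -(8/5)cos x - (4/5)sin x
image of sin x: (4/5)cos x - (8/5)sin x
each image's coordinates form column j of the matrix

the matrix is [[1, 0, 0]; [0, -8/5, 4/5]; [0, -4/5, -8/5]] (rows listed top to bottom)


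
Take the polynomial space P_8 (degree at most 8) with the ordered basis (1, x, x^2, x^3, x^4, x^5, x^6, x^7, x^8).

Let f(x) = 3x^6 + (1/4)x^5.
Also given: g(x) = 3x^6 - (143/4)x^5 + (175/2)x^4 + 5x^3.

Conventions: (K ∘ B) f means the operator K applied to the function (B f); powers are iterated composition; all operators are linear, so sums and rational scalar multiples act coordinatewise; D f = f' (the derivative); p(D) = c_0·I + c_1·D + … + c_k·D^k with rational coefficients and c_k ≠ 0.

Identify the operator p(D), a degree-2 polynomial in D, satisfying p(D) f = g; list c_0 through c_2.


p(D) = I − 2·D + D^2, i.e. c_0 = 1, c_1 = -2, c_2 = 1

D^0 f = 3x^6 + (1/4)x^5
D^1 f = 18x^5 + (5/4)x^4
D^2 f = 90x^4 + 5x^3
matching coefficients of g against c_0 f + c_1 Df + … from the top degree down determines the c_i
solution: c_0 = 1, c_1 = -2, c_2 = 1


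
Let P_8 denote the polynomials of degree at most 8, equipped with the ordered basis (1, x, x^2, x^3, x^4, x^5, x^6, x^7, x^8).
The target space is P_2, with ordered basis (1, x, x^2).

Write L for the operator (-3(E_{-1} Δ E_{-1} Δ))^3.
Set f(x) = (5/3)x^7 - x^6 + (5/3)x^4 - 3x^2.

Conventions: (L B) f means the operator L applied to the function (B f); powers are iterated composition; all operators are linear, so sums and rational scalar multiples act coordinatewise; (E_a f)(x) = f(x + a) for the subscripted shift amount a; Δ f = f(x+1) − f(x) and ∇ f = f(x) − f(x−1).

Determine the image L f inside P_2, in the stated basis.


g(x) = -226800x + 699840

Δ f = (35/3)x^6 + 29x^5 + (130/3)x^4 + 45x^3 + 30x^2 + (19/3)x - 2/3
E_{-1} Δ f = (35/3)x^6 - 41x^5 + (220/3)x^4 - (215/3)x^3 + 40x^2 - 17x + 4
Δ (E_{-1} Δ) f = 70x^5 - 30x^4 + (350/3)x^3 - 10x^2 + (70/3)x - 14/3
E_{-1} Δ (E_{-1} Δ) f = 70x^5 - 380x^4 + (2810/3)x^3 - 1240x^2 + (2590/3)x - 764/3
(-3(E_{-1} Δ E_{-1} Δ)) f = -210x^5 + 1140x^4 - 2810x^3 + 3720x^2 - 2590x + 764
Δ (-3(E_{-1} Δ E_{-1} Δ)) f = -1050x^4 + 2460x^3 - 3690x^2 + 2520x - 750
E_{-1} Δ (-3(E_{-1} Δ E_{-1} Δ)) f = -1050x^4 + 6660x^3 - 17370x^2 + 21480x - 10470
Δ (E_{-1} Δ) (-3(E_{-1} Δ E_{-1} Δ)) f = -4200x^3 + 13680x^2 - 18960x + 9720
E_{-1} Δ (E_{-1} Δ) (-3(E_{-1} Δ E_{-1} Δ)) f = -4200x^3 + 26280x^2 - 58920x + 46560
(-3(E_{-1} Δ E_{-1} Δ)) (-3(E_{-1} Δ E_{-1} Δ)) f = 12600x^3 - 78840x^2 + 176760x - 139680
Δ (-3(E_{-1} Δ E_{-1} Δ)) (-3(E_{-1} Δ E_{-1} Δ)) f = 37800x^2 - 119880x + 110520
E_{-1} Δ (-3(E_{-1} Δ E_{-1} Δ)) (-3(E_{-1} Δ E_{-1} Δ)) f = 37800x^2 - 195480x + 268200
Δ (E_{-1} Δ) (-3(E_{-1} Δ E_{-1} Δ)) (-3(E_{-1} Δ E_{-1} Δ)) f = 75600x - 157680
E_{-1} Δ (E_{-1} Δ) (-3(E_{-1} Δ E_{-1} Δ)) (-3(E_{-1} Δ E_{-1} Δ)) f = 75600x - 233280
(-3(E_{-1} Δ E_{-1} Δ)) (-3(E_{-1} Δ E_{-1} Δ)) (-3(E_{-1} Δ E_{-1} Δ)) f = -226800x + 699840


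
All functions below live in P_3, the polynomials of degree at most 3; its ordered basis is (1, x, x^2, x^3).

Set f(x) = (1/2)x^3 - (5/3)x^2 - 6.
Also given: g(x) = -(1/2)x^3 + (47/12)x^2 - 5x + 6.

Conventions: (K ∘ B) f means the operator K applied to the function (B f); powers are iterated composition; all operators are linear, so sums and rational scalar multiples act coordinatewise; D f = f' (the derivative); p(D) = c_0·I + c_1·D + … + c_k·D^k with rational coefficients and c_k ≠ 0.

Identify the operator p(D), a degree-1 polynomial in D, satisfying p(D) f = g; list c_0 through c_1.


p(D) = -I + (3/2)·D, i.e. c_0 = -1, c_1 = 3/2

D^0 f = (1/2)x^3 - (5/3)x^2 - 6
D^1 f = (3/2)x^2 - (10/3)x
matching coefficients of g against c_0 f + c_1 Df + … from the top degree down determines the c_i
solution: c_0 = -1, c_1 = 3/2


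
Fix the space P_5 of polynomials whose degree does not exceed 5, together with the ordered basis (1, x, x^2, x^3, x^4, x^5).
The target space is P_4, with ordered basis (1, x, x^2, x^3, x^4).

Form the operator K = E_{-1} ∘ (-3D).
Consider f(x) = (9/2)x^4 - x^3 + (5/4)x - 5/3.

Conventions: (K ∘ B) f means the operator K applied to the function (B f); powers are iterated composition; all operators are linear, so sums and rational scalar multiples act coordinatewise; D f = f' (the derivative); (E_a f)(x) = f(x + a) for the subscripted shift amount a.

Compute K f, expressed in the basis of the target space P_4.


D f = 18x^3 - 3x^2 + 5/4
(-3D) f = -54x^3 + 9x^2 - 15/4
E_{-1} (-3D) f = -54x^3 + 171x^2 - 180x + 237/4

the result is g(x) = -54x^3 + 171x^2 - 180x + 237/4


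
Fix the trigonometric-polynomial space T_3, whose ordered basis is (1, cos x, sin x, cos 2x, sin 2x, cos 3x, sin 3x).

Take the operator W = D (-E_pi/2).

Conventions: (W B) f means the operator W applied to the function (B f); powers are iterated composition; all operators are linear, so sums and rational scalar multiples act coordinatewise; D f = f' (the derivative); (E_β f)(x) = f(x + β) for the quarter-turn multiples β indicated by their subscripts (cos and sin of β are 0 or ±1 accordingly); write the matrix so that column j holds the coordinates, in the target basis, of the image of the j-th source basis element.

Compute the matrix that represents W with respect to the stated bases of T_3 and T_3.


image of 1: 0
image of cos x: cos x
image of sin x: sin x
image of cos 2x: -2sin 2x
image of sin 2x: 2cos 2x
image of cos 3x: -3cos 3x
image of sin 3x: -3sin 3x
each image's coordinates form column j of the matrix

the matrix is [[0, 0, 0, 0, 0, 0, 0]; [0, 1, 0, 0, 0, 0, 0]; [0, 0, 1, 0, 0, 0, 0]; [0, 0, 0, 0, 2, 0, 0]; [0, 0, 0, -2, 0, 0, 0]; [0, 0, 0, 0, 0, -3, 0]; [0, 0, 0, 0, 0, 0, -3]] (rows listed top to bottom)


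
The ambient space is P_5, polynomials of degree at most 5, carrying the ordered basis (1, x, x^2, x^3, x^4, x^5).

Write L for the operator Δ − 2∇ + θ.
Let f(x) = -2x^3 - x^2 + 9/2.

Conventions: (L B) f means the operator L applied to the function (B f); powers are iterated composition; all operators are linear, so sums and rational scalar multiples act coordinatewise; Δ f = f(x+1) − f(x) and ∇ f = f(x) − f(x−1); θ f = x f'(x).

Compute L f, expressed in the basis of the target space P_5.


Δ f = -6x^2 - 8x - 3
∇ f = -6x^2 + 4x - 1
(-2∇) f = 12x^2 - 8x + 2
θ f = -6x^3 - 2x^2
(Δ − 2∇ + θ) f = -6x^3 + 4x^2 - 16x - 1

the image equals g(x) = -6x^3 + 4x^2 - 16x - 1


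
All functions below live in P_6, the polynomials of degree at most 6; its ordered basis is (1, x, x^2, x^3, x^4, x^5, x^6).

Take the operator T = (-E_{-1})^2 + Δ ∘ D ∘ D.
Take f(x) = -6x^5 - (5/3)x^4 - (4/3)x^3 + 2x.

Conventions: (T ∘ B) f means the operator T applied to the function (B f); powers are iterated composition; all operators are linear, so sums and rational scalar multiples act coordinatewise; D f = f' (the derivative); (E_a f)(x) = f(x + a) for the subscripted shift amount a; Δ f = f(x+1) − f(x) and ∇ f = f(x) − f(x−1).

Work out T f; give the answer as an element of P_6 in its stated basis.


the image equals g(x) = -6x^5 + (175/3)x^4 - 228x^3 + 88x^2 - (2522/3)x + 24

E_{-1} f = -6x^5 + (85/3)x^4 - (164/3)x^3 + 54x^2 - (76/3)x + 11/3
(-E_{-1}) f = 6x^5 - (85/3)x^4 + (164/3)x^3 - 54x^2 + (76/3)x - 11/3
E_{-1} (-E_{-1}) f = 6x^5 - (175/3)x^4 + 228x^3 - 448x^2 + (1322/3)x - 172
(-E_{-1}) (-E_{-1}) f = -6x^5 + (175/3)x^4 - 228x^3 + 448x^2 - (1322/3)x + 172
D f = -30x^4 - (20/3)x^3 - 4x^2 + 2
D D f = -120x^3 - 20x^2 - 8x
Δ D D f = -360x^2 - 400x - 148
((-E_{-1})^2 + Δ ∘ D ∘ D) f = -6x^5 + (175/3)x^4 - 228x^3 + 88x^2 - (2522/3)x + 24


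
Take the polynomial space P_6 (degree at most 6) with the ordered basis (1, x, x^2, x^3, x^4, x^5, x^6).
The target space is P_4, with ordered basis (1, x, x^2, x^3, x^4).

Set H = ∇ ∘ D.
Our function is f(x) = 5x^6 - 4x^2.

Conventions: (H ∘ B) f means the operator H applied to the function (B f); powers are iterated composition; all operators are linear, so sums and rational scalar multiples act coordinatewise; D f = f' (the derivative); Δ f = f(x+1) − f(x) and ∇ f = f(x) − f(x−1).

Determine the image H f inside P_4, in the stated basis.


the result is g(x) = 150x^4 - 300x^3 + 300x^2 - 150x + 22

D f = 30x^5 - 8x
∇ D f = 150x^4 - 300x^3 + 300x^2 - 150x + 22


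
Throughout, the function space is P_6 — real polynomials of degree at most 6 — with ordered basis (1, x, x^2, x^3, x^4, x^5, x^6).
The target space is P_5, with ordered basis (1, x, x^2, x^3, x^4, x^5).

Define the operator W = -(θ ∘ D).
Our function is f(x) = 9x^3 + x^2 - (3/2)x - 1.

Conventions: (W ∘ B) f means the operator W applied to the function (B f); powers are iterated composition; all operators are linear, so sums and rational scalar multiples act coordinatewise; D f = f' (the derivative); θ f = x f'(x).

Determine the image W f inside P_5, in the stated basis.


D f = 27x^2 + 2x - 3/2
θ D f = 54x^2 + 2x
(-(θ ∘ D)) f = -54x^2 - 2x

the image equals g(x) = -54x^2 - 2x


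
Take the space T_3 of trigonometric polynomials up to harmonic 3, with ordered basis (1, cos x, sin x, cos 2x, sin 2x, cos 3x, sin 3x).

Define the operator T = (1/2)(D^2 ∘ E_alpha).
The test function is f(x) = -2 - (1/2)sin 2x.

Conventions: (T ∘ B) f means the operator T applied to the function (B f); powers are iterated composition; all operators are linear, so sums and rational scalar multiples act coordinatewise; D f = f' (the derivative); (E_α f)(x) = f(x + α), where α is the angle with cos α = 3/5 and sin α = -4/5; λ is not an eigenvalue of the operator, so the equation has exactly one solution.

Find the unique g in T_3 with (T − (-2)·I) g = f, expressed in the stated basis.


write g with unknown coordinates in the stated basis and equate coefficients in (T − (-2)·I) g = f
solving from the highest basis element down gives g = -1 + (3/32)cos 2x - (1/8)sin 2x
check: T g = -(3/16)cos 2x - (1/4)sin 2x
so T g − (-2)·g = -2 - (1/2)sin 2x = f ✓

the image equals g(x) = -1 + (3/32)cos 2x - (1/8)sin 2x


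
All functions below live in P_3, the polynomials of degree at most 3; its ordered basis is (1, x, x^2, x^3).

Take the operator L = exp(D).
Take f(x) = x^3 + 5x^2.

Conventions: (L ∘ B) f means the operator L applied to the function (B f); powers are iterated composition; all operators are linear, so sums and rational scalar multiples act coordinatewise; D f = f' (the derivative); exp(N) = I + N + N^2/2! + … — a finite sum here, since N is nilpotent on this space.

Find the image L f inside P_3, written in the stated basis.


the image equals g(x) = x^3 + 8x^2 + 13x + 6

order-1 term: 3x^2 + 10x
order-2 term: 3x + 5
order-3 term: 1
the series for exp(D) f terminates at order 3
exp(D) f = x^3 + 8x^2 + 13x + 6
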